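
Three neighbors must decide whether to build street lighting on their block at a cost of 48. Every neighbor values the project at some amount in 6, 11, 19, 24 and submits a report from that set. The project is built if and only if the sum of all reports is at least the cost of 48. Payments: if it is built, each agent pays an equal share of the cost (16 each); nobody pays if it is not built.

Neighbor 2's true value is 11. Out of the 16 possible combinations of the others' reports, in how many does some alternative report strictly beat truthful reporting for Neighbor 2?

Others report (19, 19): truth gives -5; report 6 gives 0 > -5. Violating.
Others report (6, 6): truth gives 0; no alternative beats it.
Others report (6, 11): truth gives 0; no alternative beats it.
(Checking all 16 profiles: 1 has a profitable deviation, 15 do not.)

1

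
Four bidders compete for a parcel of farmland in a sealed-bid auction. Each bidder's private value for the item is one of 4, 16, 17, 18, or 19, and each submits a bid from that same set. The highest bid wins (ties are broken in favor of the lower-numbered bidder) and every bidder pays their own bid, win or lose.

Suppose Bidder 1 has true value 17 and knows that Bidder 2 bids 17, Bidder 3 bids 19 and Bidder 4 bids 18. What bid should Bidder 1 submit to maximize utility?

Bid 4: loses but pays 4, utility -4.
Bid 16: loses but pays 16, utility -16.
Bid 17: loses but pays 17, utility -17.
Bid 18: loses but pays 18, utility -18.
Bid 19: wins, pays 19, utility 17 - 19 = -2.
The best choice is 19 with utility -2.

19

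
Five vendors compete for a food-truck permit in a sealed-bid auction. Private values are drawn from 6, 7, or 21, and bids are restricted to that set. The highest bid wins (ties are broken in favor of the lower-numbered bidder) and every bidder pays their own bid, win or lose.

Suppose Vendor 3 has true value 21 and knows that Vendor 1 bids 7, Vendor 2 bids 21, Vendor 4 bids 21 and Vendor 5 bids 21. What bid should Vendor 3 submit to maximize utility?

Bid 6: loses but pays 6, utility -6.
Bid 7: loses but pays 7, utility -7.
Bid 21: loses but pays 21, utility -21.
The best choice is 6 with utility -6.

6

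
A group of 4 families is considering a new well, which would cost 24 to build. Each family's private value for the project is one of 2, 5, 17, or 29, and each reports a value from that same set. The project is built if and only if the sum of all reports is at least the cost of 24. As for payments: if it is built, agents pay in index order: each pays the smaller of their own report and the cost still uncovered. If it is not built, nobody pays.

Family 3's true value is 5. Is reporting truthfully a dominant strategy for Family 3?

Consider the case where Family 1 reports 2, Family 2 reports 2 and Family 4 reports 29.
Truthful report 5: project built, pays 5, utility 5 - 5 = 0.
Report 2 instead: project built, pays 2, utility 5 - 2 = 3.
Since 3 > 0, reporting 2 is strictly better here, so truthful reporting is not dominant.

No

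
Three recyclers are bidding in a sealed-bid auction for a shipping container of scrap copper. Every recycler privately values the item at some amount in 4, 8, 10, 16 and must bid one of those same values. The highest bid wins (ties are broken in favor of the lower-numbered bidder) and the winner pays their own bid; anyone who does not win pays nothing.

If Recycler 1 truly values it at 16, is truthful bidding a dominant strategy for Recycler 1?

Consider the case where Recycler 2 bids 4 and Recycler 3 bids 4.
Truthful bid 16: wins, pays 16, utility 16 - 16 = 0.
Bid 4 instead: wins, pays 4, utility 16 - 4 = 12.
Since 12 > 0, bidding 4 is strictly better here, so truthful bidding is not dominant.

No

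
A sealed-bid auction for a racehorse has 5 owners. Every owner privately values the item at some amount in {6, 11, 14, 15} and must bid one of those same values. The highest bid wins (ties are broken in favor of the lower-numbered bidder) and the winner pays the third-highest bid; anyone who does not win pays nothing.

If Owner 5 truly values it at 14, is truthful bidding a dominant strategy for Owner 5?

No

Consider the case where Owner 1 bids 6, Owner 2 bids 6, Owner 3 bids 6 and Owner 4 bids 14.
Truthful bid 14: loses, pays 0, utility 0.
Bid 15 instead: wins, pays 6, utility 14 - 6 = 8.
Since 8 > 0, bidding 15 is strictly better here, so truthful bidding is not dominant.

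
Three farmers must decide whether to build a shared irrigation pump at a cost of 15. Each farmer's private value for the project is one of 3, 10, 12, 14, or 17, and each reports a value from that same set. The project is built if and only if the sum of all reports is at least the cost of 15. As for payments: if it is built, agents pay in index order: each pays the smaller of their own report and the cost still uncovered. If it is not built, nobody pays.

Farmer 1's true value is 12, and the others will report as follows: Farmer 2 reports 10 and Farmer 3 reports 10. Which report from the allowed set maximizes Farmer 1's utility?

Report 3: project built, pays 3, utility 12 - 3 = 9.
Report 10: project built, pays 10, utility 12 - 10 = 2.
Report 12: project built, pays 12, utility 12 - 12 = 0.
Report 14: project built, pays 14, utility 12 - 14 = -2.
Report 17: project built, pays 15, utility 12 - 15 = -3.
The best choice is 3 with utility 9.

3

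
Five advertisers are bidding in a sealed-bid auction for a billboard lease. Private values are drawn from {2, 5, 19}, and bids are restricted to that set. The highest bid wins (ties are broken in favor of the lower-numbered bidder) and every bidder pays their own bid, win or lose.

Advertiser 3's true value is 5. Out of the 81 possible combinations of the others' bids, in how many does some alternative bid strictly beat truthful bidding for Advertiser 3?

Others bid (2, 2, 2, 19): truth gives -5; bid 2 gives -2 > -5. Violating.
Others bid (2, 2, 5, 19): truth gives -5; bid 2 gives -2 > -5. Violating.
Others bid (2, 2, 19, 2): truth gives -5; bid 2 gives -2 > -5. Violating.
Others bid (2, 2, 19, 5): truth gives -5; bid 2 gives -2 > -5. Violating.
Others bid (2, 2, 2, 2): truth gives 0; no alternative beats it.
Others bid (2, 2, 2, 5): truth gives 0; no alternative beats it.
(Checking all 81 profiles: 77 have a profitable deviation, 4 do not.)

77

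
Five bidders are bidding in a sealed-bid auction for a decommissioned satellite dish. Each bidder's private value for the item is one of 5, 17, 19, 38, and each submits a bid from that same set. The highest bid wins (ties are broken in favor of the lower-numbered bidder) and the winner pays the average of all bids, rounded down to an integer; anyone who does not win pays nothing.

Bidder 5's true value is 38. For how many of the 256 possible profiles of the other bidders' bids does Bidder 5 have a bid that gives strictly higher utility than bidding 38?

16

Others bid (5, 5, 5, 5): truth gives 27; bid 17 gives 31 > 27. Violating.
Others bid (5, 5, 5, 17): truth gives 24; bid 19 gives 28 > 24. Violating.
Others bid (5, 5, 17, 5): truth gives 24; bid 19 gives 28 > 24. Violating.
Others bid (5, 5, 17, 17): truth gives 22; bid 19 gives 26 > 22. Violating.
Others bid (5, 5, 5, 19): truth gives 24; no alternative beats it.
Others bid (5, 5, 5, 38): truth gives 0; no alternative beats it.
(Checking all 256 profiles: 16 have a profitable deviation, 240 do not.)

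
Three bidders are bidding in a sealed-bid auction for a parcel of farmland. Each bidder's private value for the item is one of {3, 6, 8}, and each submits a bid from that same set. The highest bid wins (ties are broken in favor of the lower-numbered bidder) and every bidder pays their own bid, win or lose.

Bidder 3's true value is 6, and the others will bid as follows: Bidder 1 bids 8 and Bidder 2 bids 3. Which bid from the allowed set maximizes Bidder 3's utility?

Bid 3: loses but pays 3, utility -3.
Bid 6: loses but pays 6, utility -6.
Bid 8: loses but pays 8, utility -8.
The best choice is 3 with utility -3.

3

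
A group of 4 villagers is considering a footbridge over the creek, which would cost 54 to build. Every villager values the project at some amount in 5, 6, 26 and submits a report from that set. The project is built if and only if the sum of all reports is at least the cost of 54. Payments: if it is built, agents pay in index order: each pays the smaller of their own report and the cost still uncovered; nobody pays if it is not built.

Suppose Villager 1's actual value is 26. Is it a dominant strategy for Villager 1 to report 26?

Consider the case where Villager 2 reports 5, Villager 3 reports 26 and Villager 4 reports 26.
Truthful report 26: project built, pays 26, utility 26 - 26 = 0.
Report 5 instead: project built, pays 5, utility 26 - 5 = 21.
Since 21 > 0, reporting 5 is strictly better here, so truthful reporting is not dominant.

No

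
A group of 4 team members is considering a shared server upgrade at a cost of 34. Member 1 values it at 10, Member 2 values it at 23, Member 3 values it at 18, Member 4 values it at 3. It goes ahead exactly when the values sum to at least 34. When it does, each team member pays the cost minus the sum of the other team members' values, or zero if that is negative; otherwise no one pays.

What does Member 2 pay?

Total value 54 ≥ cost 34, so the project is built.
The other team members' values sum to 31.
Cost minus that sum is 34 - 31 = 3.

3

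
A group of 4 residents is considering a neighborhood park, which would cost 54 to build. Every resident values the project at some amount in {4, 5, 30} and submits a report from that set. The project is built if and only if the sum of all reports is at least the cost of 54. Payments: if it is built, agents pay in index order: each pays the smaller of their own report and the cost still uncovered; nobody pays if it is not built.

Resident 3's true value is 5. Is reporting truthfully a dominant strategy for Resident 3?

No

Consider the case where Resident 1 reports 4, Resident 2 reports 30 and Resident 4 reports 30.
Truthful report 5: project built, pays 5, utility 5 - 5 = 0.
Report 4 instead: project built, pays 4, utility 5 - 4 = 1.
Since 1 > 0, reporting 4 is strictly better here, so truthful reporting is not dominant.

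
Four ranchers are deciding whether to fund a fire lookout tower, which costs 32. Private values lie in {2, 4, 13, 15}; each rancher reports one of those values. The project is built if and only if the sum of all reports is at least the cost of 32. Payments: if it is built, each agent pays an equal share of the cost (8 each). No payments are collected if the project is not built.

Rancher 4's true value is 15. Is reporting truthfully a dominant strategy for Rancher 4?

Yes

Check each profile of the others' reports and compare truth against every alternative report.
Others report (2, 2, 13): truth gives 7, best alternative gives 0.
Others report (2, 13, 2): truth gives 7, best alternative gives 0.
Others report (13, 2, 2): truth gives 7, best alternative gives 0.
Others report (2, 2, 15): truth gives 7, best alternative gives 7.
Others report (2, 4, 13): truth gives 7, best alternative gives 7.
Others report (2, 4, 15): truth gives 7, best alternative gives 7.
(Remaining 58 profiles checked similarly; truth is weakly best in each.)
In every case the truthful report is at least as good as any alternative, so it is a dominant strategy.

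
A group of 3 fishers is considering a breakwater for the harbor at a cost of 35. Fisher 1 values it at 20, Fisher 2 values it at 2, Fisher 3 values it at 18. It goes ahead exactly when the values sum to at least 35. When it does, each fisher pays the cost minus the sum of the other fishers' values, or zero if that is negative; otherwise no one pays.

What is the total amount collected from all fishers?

28

Total value 40 ≥ cost 35, so it is built.
Fisher 1: others sum to 20; max(0, 35 - 20) = 15.
Fisher 2: others sum to 38; max(0, 35 - 38) = 0.
Fisher 3: others sum to 22; max(0, 35 - 22) = 13.
Total collected = 15 + 0 + 13 = 28.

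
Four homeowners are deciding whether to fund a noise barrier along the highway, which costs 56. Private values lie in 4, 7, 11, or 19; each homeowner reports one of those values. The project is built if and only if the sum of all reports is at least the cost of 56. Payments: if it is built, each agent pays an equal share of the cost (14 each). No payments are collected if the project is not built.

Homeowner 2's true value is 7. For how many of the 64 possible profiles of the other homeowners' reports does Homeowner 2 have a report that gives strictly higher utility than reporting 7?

Others report (11, 19, 19): truth gives -7; report 4 gives 0 > -7. Violating.
Others report (19, 11, 19): truth gives -7; report 4 gives 0 > -7. Violating.
Others report (19, 19, 11): truth gives -7; report 4 gives 0 > -7. Violating.
Others report (4, 4, 4): truth gives 0; no alternative beats it.
Others report (4, 4, 7): truth gives 0; no alternative beats it.
(Checking all 64 profiles: 3 have a profitable deviation, 61 do not.)

3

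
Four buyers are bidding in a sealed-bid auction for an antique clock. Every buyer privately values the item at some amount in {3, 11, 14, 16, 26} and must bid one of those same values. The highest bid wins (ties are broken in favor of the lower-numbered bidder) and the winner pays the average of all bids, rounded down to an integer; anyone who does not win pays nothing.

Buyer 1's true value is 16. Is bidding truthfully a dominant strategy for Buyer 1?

No

Consider the case where Buyer 2 bids 3, Buyer 3 bids 3 and Buyer 4 bids 3.
Truthful bid 16: wins, pays 6, utility 16 - 6 = 10.
Bid 3 instead: wins, pays 3, utility 16 - 3 = 13.
Since 13 > 10, bidding 3 is strictly better here, so truthful bidding is not dominant.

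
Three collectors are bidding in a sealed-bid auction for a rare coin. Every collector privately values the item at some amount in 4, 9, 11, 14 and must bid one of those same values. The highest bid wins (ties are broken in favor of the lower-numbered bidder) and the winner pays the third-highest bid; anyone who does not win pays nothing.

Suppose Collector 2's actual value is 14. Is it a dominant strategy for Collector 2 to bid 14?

Yes

Check each profile of the others' bids and compare truth against every alternative bid.
Others bid (4, 14): truth gives 10, best alternative gives 0.
Others bid (11, 4): truth gives 10, best alternative gives 0.
Others bid (9, 14): truth gives 5, best alternative gives 0.
Others bid (11, 9): truth gives 5, best alternative gives 0.
Others bid (11, 11): truth gives 3, best alternative gives 0.
Others bid (11, 14): truth gives 3, best alternative gives 0.
(Remaining 10 profiles checked similarly; truth is weakly best in each.)
In every case the truthful bid is at least as good as any alternative, so it is a dominant strategy.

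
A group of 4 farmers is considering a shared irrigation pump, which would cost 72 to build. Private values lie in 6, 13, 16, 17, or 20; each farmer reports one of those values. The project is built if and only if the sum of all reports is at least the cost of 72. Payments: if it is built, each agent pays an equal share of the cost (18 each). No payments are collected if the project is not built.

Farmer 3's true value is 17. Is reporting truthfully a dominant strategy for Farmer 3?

Consider the case where Farmer 1 reports 16, Farmer 2 reports 20 and Farmer 4 reports 20.
Truthful report 17: project built, pays 18, utility 17 - 18 = -1.
Report 6 instead: project not built, utility 0.
Since 0 > -1, reporting 6 is strictly better here, so truthful reporting is not dominant.

No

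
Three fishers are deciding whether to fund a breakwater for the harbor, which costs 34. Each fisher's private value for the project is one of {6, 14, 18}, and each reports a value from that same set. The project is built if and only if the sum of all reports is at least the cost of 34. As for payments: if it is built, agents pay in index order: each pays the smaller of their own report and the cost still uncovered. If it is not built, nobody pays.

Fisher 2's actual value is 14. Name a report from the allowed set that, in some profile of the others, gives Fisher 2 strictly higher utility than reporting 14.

6

Suppose Fisher 1 reports 14 and Fisher 3 reports 14.
Report 14: project built, pays 14, utility 14 - 14 = 0.
Report 6: project built, pays 6, utility 14 - 6 = 8.
So reporting 6 beats truth here (8 > 0).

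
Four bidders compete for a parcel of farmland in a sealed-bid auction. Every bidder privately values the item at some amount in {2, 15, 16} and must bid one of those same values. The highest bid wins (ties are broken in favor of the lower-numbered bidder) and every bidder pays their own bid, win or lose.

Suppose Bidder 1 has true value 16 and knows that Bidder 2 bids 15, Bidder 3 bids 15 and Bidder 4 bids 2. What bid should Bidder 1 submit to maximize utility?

15

Bid 2: loses but pays 2, utility -2.
Bid 15: wins, pays 15, utility 16 - 15 = 1.
Bid 16: wins, pays 16, utility 16 - 16 = 0.
The best choice is 15 with utility 1.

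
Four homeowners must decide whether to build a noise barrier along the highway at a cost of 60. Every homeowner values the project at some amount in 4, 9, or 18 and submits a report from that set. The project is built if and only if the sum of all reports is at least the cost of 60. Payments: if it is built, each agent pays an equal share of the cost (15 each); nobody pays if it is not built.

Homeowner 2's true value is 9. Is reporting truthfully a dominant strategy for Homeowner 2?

No

Consider the case where Homeowner 1 reports 18, Homeowner 3 reports 18 and Homeowner 4 reports 18.
Truthful report 9: project built, pays 15, utility 9 - 15 = -6.
Report 4 instead: project not built, utility 0.
Since 0 > -6, reporting 4 is strictly better here, so truthful reporting is not dominant.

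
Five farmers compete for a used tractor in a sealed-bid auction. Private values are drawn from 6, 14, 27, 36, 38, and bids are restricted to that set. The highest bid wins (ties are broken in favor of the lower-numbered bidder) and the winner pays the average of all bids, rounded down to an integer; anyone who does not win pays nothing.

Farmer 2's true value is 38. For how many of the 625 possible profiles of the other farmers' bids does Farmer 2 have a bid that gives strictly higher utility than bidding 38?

110

Others bid (6, 6, 6, 6): truth gives 26; bid 14 gives 31 > 26. Violating.
Others bid (6, 6, 6, 14): truth gives 24; bid 14 gives 29 > 24. Violating.
Others bid (6, 6, 6, 27): truth gives 22; bid 27 gives 24 > 22. Violating.
Others bid (6, 6, 14, 6): truth gives 24; bid 14 gives 29 > 24. Violating.
Others bid (6, 6, 6, 36): truth gives 20; no alternative beats it.
Others bid (6, 6, 6, 38): truth gives 20; no alternative beats it.
(Checking all 625 profiles: 110 have a profitable deviation, 515 do not.)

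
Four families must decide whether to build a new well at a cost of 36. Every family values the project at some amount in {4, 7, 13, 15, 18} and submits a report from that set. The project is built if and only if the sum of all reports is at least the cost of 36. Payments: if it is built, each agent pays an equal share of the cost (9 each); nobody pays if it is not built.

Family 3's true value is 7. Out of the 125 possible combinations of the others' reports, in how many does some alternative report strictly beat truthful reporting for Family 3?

Others report (4, 7, 18): truth gives -2; report 4 gives 0 > -2. Violating.
Others report (4, 13, 13): truth gives -2; report 4 gives 0 > -2. Violating.
Others report (4, 18, 7): truth gives -2; report 4 gives 0 > -2. Violating.
Others report (7, 4, 18): truth gives -2; report 4 gives 0 > -2. Violating.
Others report (4, 4, 4): truth gives 0; no alternative beats it.
Others report (4, 4, 7): truth gives 0; no alternative beats it.
(Checking all 125 profiles: 12 have a profitable deviation, 113 do not.)

12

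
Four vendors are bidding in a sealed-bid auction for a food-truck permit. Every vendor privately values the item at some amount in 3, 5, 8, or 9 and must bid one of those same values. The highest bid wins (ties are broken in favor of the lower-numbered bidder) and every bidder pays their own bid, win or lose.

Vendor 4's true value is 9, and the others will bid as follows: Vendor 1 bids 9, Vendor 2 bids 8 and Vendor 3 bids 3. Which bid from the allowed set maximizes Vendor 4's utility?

3

Bid 3: loses but pays 3, utility -3.
Bid 5: loses but pays 5, utility -5.
Bid 8: loses but pays 8, utility -8.
Bid 9: loses but pays 9, utility -9.
The best choice is 3 with utility -3.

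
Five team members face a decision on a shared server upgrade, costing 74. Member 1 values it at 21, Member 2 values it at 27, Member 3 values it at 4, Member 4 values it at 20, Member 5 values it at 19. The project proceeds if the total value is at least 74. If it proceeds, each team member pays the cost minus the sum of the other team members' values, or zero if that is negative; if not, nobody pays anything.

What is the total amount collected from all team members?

Total value 91 ≥ cost 74, so it is built.
Member 1: others sum to 70; max(0, 74 - 70) = 4.
Member 2: others sum to 64; max(0, 74 - 64) = 10.
Member 3: others sum to 87; max(0, 74 - 87) = 0.
Member 4: others sum to 71; max(0, 74 - 71) = 3.
Member 5: others sum to 72; max(0, 74 - 72) = 2.
Total collected = 4 + 10 + 0 + 3 + 2 = 19.

19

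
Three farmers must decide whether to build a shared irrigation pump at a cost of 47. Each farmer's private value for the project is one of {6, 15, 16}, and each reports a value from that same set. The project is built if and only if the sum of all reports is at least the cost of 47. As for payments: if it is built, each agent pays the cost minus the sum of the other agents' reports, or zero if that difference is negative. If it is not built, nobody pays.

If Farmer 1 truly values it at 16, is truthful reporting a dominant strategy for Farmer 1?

Yes

Check each profile of the others' reports and compare truth against every alternative report.
Others report (16, 16): truth gives 1, best alternative gives 1.
Others report (6, 6): truth gives 0, best alternative gives 0.
Others report (6, 15): truth gives 0, best alternative gives 0.
Others report (6, 16): truth gives 0, best alternative gives 0.
Others report (15, 6): truth gives 0, best alternative gives 0.
Others report (15, 15): truth gives 0, best alternative gives 0.
(Remaining 3 profiles checked similarly; truth is weakly best in each.)
In every case the truthful report is at least as good as any alternative, so it is a dominant strategy.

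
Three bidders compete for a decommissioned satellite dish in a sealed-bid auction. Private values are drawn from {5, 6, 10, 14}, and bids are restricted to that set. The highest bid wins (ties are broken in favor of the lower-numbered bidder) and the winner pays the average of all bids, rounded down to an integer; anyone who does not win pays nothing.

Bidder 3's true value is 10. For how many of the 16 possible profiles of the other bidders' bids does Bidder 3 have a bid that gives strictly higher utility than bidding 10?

3

Others bid (5, 5): truth gives 4; bid 6 gives 5 > 4. Violating.
Others bid (5, 10): truth gives 0; bid 14 gives 1 > 0. Violating.
Others bid (10, 5): truth gives 0; bid 14 gives 1 > 0. Violating.
Others bid (5, 6): truth gives 3; no alternative beats it.
Others bid (5, 14): truth gives 0; no alternative beats it.
(Checking all 16 profiles: 3 have a profitable deviation, 13 do not.)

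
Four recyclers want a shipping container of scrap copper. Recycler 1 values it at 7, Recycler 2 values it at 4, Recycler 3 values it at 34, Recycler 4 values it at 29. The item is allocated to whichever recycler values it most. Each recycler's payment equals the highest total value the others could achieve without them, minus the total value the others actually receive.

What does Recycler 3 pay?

Recycler 3 has the highest value and receives the item.
Without Recycler 3, the item would go to the next-highest value, 29, so the others could achieve 29.
With Recycler 3 present and winning, the others receive nothing, so their total is 0.
Payment = 29 - 0 = 29.

29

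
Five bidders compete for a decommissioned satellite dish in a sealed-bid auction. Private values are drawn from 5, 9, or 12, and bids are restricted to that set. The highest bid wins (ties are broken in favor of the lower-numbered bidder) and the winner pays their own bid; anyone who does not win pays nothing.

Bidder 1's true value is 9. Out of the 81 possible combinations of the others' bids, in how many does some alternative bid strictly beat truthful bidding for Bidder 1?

Others bid (5, 5, 5, 5): truth gives 0; bid 5 gives 4 > 0. Violating.
Others bid (5, 5, 5, 9): truth gives 0; no alternative beats it.
Others bid (5, 5, 5, 12): truth gives 0; no alternative beats it.
(Checking all 81 profiles: 1 has a profitable deviation, 80 do not.)

1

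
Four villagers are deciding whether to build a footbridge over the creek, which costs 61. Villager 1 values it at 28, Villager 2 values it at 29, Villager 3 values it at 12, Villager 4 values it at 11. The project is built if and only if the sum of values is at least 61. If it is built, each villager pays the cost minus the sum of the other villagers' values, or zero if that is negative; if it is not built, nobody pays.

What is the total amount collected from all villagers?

Total value 80 ≥ cost 61, so it is built.
Villager 1: others sum to 52; max(0, 61 - 52) = 9.
Villager 2: others sum to 51; max(0, 61 - 51) = 10.
Villager 3: others sum to 68; max(0, 61 - 68) = 0.
Villager 4: others sum to 69; max(0, 61 - 69) = 0.
Total collected = 9 + 10 + 0 + 0 = 19.

19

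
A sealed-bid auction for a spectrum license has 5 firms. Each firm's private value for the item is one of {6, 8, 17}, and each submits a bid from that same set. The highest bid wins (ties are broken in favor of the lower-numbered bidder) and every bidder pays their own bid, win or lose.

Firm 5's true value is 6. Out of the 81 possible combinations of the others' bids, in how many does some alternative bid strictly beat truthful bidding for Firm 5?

Others bid (6, 6, 6, 6): truth gives -6; bid 8 gives -2 > -6. Violating.
Others bid (6, 6, 6, 8): truth gives -6; no alternative beats it.
Others bid (6, 6, 6, 17): truth gives -6; no alternative beats it.
(Checking all 81 profiles: 1 has a profitable deviation, 80 do not.)

1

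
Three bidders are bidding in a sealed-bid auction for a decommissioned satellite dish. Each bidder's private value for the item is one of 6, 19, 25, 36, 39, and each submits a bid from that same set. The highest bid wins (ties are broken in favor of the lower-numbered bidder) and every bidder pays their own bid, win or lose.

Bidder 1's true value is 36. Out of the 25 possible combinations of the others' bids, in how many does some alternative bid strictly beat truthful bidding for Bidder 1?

Others bid (6, 6): truth gives 0; bid 6 gives 30 > 0. Violating.
Others bid (6, 19): truth gives 0; bid 19 gives 17 > 0. Violating.
Others bid (6, 25): truth gives 0; bid 25 gives 11 > 0. Violating.
Others bid (6, 39): truth gives -36; bid 39 gives -3 > -36. Violating.
Others bid (6, 36): truth gives 0; no alternative beats it.
Others bid (19, 36): truth gives 0; no alternative beats it.
(Checking all 25 profiles: 18 have a profitable deviation, 7 do not.)

18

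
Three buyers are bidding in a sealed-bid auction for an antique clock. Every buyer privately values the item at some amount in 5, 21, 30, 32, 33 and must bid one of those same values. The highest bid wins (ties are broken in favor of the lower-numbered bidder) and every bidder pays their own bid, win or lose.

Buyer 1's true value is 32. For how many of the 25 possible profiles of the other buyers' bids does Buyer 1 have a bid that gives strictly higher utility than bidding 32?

Others bid (5, 5): truth gives 0; bid 5 gives 27 > 0. Violating.
Others bid (5, 21): truth gives 0; bid 21 gives 11 > 0. Violating.
Others bid (5, 30): truth gives 0; bid 30 gives 2 > 0. Violating.
Others bid (5, 33): truth gives -32; bid 33 gives -1 > -32. Violating.
Others bid (5, 32): truth gives 0; no alternative beats it.
Others bid (21, 32): truth gives 0; no alternative beats it.
(Checking all 25 profiles: 18 have a profitable deviation, 7 do not.)

18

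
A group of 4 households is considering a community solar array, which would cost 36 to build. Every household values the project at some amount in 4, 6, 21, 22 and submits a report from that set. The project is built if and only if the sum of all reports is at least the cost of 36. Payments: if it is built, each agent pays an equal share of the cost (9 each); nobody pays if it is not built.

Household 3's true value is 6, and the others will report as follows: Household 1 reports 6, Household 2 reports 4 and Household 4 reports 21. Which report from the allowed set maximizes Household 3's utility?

Report 4: project not built, utility 0.
Report 6: project built, pays 9, utility 6 - 9 = -3.
Report 21: project built, pays 9, utility 6 - 9 = -3.
Report 22: project built, pays 9, utility 6 - 9 = -3.
The best choice is 4 with utility 0.

4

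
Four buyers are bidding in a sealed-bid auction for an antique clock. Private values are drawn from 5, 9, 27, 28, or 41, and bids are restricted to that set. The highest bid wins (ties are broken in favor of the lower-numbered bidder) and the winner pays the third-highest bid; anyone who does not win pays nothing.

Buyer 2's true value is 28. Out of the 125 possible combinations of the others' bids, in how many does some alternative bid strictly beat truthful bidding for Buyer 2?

27

Others bid (5, 5, 41): truth gives 0; bid 41 gives 23 > 0. Violating.
Others bid (5, 9, 41): truth gives 0; bid 41 gives 19 > 0. Violating.
Others bid (5, 27, 41): truth gives 0; bid 41 gives 1 > 0. Violating.
Others bid (5, 41, 5): truth gives 0; bid 41 gives 23 > 0. Violating.
Others bid (5, 5, 5): truth gives 23; no alternative beats it.
Others bid (5, 5, 9): truth gives 23; no alternative beats it.
(Checking all 125 profiles: 27 have a profitable deviation, 98 do not.)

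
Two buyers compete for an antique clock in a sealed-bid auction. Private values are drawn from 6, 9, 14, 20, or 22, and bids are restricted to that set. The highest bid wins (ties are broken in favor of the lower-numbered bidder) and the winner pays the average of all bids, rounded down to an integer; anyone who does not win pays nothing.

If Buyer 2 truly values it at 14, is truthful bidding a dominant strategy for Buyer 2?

Consider the case where Buyer 1 bids 6.
Truthful bid 14: wins, pays 10, utility 14 - 10 = 4.
Bid 9 instead: wins, pays 7, utility 14 - 7 = 7.
Since 7 > 4, bidding 9 is strictly better here, so truthful bidding is not dominant.

No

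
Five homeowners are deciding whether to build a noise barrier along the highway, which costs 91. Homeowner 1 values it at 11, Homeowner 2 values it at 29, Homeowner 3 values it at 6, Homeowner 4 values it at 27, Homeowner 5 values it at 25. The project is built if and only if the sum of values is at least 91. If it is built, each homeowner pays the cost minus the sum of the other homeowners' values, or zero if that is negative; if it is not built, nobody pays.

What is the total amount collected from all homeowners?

64

Total value 98 ≥ cost 91, so it is built.
Homeowner 1: others sum to 87; max(0, 91 - 87) = 4.
Homeowner 2: others sum to 69; max(0, 91 - 69) = 22.
Homeowner 3: others sum to 92; max(0, 91 - 92) = 0.
Homeowner 4: others sum to 71; max(0, 91 - 71) = 20.
Homeowner 5: others sum to 73; max(0, 91 - 73) = 18.
Total collected = 4 + 22 + 0 + 20 + 18 = 64.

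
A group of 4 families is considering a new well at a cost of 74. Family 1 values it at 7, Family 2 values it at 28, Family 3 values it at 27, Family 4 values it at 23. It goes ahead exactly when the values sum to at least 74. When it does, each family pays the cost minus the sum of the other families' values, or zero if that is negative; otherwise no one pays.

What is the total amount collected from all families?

Total value 85 ≥ cost 74, so it is built.
Family 1: others sum to 78; max(0, 74 - 78) = 0.
Family 2: others sum to 57; max(0, 74 - 57) = 17.
Family 3: others sum to 58; max(0, 74 - 58) = 16.
Family 4: others sum to 62; max(0, 74 - 62) = 12.
Total collected = 0 + 17 + 16 + 12 = 45.

45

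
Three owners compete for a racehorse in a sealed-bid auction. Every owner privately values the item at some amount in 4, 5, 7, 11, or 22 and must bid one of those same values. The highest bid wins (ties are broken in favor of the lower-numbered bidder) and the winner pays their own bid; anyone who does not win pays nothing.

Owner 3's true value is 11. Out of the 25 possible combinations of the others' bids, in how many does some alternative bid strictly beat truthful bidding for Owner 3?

Others bid (4, 4): truth gives 0; bid 5 gives 6 > 0. Violating.
Others bid (4, 5): truth gives 0; bid 7 gives 4 > 0. Violating.
Others bid (5, 4): truth gives 0; bid 7 gives 4 > 0. Violating.
Others bid (5, 5): truth gives 0; bid 7 gives 4 > 0. Violating.
Others bid (4, 7): truth gives 0; no alternative beats it.
Others bid (4, 11): truth gives 0; no alternative beats it.
(Checking all 25 profiles: 4 have a profitable deviation, 21 do not.)

4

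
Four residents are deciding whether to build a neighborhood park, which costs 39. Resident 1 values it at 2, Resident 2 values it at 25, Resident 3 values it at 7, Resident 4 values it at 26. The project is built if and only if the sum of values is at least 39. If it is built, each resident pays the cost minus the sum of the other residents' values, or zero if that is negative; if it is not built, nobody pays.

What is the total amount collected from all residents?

Total value 60 ≥ cost 39, so it is built.
Resident 1: others sum to 58; max(0, 39 - 58) = 0.
Resident 2: others sum to 35; max(0, 39 - 35) = 4.
Resident 3: others sum to 53; max(0, 39 - 53) = 0.
Resident 4: others sum to 34; max(0, 39 - 34) = 5.
Total collected = 0 + 4 + 0 + 5 = 9.

9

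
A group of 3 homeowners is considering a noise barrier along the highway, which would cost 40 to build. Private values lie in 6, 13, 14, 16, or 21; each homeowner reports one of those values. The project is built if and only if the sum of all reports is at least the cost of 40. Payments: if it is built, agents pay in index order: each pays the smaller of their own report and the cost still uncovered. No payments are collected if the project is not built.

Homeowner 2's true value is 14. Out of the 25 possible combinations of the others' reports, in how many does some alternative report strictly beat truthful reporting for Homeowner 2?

Others report (6, 21): truth gives 0; report 13 gives 1 > 0. Violating.
Others report (13, 14): truth gives 0; report 13 gives 1 > 0. Violating.
Others report (13, 16): truth gives 0; report 13 gives 1 > 0. Violating.
Others report (13, 21): truth gives 0; report 6 gives 8 > 0. Violating.
Others report (6, 6): truth gives 0; no alternative beats it.
Others report (6, 13): truth gives 0; no alternative beats it.
(Checking all 25 profiles: 17 have a profitable deviation, 8 do not.)

17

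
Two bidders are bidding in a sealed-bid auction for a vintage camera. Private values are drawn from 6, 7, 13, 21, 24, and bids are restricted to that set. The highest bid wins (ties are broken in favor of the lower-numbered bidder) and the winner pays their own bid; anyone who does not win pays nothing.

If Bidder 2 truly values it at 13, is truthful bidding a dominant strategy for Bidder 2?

No

Consider the case where Bidder 1 bids 6.
Truthful bid 13: wins, pays 13, utility 13 - 13 = 0.
Bid 7 instead: wins, pays 7, utility 13 - 7 = 6.
Since 6 > 0, bidding 7 is strictly better here, so truthful bidding is not dominant.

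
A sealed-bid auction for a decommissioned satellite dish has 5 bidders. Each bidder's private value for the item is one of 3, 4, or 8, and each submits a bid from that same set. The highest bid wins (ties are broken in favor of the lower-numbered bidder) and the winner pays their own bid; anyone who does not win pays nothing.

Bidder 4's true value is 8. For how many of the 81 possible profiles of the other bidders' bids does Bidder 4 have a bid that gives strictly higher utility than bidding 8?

2

Others bid (3, 3, 3, 3): truth gives 0; bid 4 gives 4 > 0. Violating.
Others bid (3, 3, 3, 4): truth gives 0; bid 4 gives 4 > 0. Violating.
Others bid (3, 3, 3, 8): truth gives 0; no alternative beats it.
Others bid (3, 3, 4, 3): truth gives 0; no alternative beats it.
(Checking all 81 profiles: 2 have a profitable deviation, 79 do not.)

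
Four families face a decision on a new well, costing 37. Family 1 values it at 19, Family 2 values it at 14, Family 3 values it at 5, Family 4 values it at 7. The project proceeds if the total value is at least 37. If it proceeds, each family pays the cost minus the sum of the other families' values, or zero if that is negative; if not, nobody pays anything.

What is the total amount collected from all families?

17

Total value 45 ≥ cost 37, so it is built.
Family 1: others sum to 26; max(0, 37 - 26) = 11.
Family 2: others sum to 31; max(0, 37 - 31) = 6.
Family 3: others sum to 40; max(0, 37 - 40) = 0.
Family 4: others sum to 38; max(0, 37 - 38) = 0.
Total collected = 11 + 6 + 0 + 0 = 17.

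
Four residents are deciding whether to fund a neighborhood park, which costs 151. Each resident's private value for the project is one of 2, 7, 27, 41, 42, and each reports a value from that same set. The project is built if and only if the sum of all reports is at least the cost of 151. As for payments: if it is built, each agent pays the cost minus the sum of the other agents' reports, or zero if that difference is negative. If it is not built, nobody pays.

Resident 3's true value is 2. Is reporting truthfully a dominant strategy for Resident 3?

Yes

Check each profile of the others' reports and compare truth against every alternative report.
Others report (2, 2, 2): truth gives 0, best alternative gives 0.
Others report (2, 2, 7): truth gives 0, best alternative gives 0.
Others report (2, 2, 27): truth gives 0, best alternative gives 0.
Others report (2, 2, 41): truth gives 0, best alternative gives 0.
Others report (2, 2, 42): truth gives 0, best alternative gives 0.
Others report (2, 7, 2): truth gives 0, best alternative gives 0.
(Remaining 119 profiles checked similarly; truth is weakly best in each.)
In every case the truthful report is at least as good as any alternative, so it is a dominant strategy.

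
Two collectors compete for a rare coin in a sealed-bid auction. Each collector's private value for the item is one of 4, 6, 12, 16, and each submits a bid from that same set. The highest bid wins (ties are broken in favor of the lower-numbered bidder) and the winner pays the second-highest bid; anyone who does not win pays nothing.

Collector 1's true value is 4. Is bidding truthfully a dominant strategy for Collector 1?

Check each profile of the others' bids and compare truth against every alternative bid.
Others bid (6): truth gives 0, best alternative gives -2.
Others bid (4): truth gives 0, best alternative gives 0.
Others bid (12): truth gives 0, best alternative gives 0.
Others bid (16): truth gives 0, best alternative gives 0.
In every case the truthful bid is at least as good as any alternative, so it is a dominant strategy.

Yes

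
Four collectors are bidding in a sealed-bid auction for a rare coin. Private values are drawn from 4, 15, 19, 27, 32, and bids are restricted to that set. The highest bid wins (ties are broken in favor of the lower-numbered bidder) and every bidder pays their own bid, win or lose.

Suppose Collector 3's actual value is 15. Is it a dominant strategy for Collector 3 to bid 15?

No

Consider the case where Collector 1 bids 4, Collector 2 bids 4 and Collector 4 bids 19.
Truthful bid 15: loses but pays 15, utility -15.
Bid 4 instead: loses but pays 4, utility -4.
Since -4 > -15, bidding 4 is strictly better here, so truthful bidding is not dominant.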